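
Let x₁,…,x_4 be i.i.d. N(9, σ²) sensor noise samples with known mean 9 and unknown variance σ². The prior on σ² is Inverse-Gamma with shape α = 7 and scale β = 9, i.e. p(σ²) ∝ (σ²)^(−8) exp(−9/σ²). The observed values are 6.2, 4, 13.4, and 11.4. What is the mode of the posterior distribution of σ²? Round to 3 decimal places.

σ̂²_MAP = 3.798

Sum of squared deviations about the known mean: SS = (6.2−9)² + (4−9)² + (13.4−9)² + (11.4−9)² = 57.96.
The Normal likelihood contributes (σ²)^(−n/2) exp(−SS/(2σ²)), so the posterior is Inverse-Gamma(α + n/2, β + SS/2) = Inverse-Gamma(9, 37.98).
The mode of Inverse-Gamma(a, b) is b/(a+1) = 37.98/10 ≈ 3.798.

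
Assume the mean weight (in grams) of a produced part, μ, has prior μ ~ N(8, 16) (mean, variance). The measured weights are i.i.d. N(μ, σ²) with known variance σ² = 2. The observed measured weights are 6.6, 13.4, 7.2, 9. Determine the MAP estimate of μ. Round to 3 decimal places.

n = 4; x̄ = (6.6 + 13.4 + 7.2 + 9)/4 = 36.2/4 = 9.05.
For a Normal prior and Normal likelihood with known variance, the posterior is Normal; its mode equals its mean, the precision-weighted average.
Prior precision 1/σ₀² = 1/16 = 0.0625; data precision n/σ² = 4/2 = 2.
μ̂ = (0.0625·8 + 2·9.05) / (0.0625 + 2) = 18.6/2.0625 = 496/55 ≈ 9.018.

μ̂_MAP = 9.018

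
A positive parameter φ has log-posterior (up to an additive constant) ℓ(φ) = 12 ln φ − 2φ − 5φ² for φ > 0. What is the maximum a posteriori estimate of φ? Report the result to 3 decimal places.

φ̂_MAP = 1.000

ℓ'(φ) = 12/φ − 2 − 10φ. Setting this to zero and multiplying by φ: 10φ² + 2φ − 12 = 0.
φ = (−2 + √(2² + 4·10·12)) / (2·10) = (−2 + √484) / 20 = (−2 + 22)/20 = 1.
ℓ''(φ) = −12/φ² − 10 < 0, confirming a maximum.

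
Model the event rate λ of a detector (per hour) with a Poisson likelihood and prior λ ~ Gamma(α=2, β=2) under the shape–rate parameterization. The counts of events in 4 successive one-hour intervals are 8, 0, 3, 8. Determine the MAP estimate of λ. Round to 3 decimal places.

Σxᵢ = 8+0+3+8 = 19, with n = 4.
Posterior ∝ λe^(−2λ) · λ^19e^(−4λ) = λ^20e^(−6λ), i.e. Gamma(shape=21, rate=6).
The mode of a Gamma(a, b) with a ≥ 1 (shape–rate) is (a−1)/b = 20/6 ≈ 3.333.

λ̂_MAP = 3.333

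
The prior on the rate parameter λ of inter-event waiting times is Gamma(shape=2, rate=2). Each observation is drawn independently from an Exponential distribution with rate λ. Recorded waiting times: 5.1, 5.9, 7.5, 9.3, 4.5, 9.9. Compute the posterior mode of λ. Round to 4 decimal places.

The Exponential(rate=λ) likelihood is ∝ λ^n e^(−λΣtᵢ). Here n = 6 and Σtᵢ = 5.1 + 5.9 + 7.5 + 9.3 + 4.5 + 9.9 = 42.2.
Posterior ∝ λe^(−2λ) · λ^6e^(−42.2λ) = λ^7e^(−44.2λ), i.e. Gamma(8, 44.2).
Mode = (a−1)/b = 7/44.2 ≈ 0.1584.

λ̂_MAP = 0.1584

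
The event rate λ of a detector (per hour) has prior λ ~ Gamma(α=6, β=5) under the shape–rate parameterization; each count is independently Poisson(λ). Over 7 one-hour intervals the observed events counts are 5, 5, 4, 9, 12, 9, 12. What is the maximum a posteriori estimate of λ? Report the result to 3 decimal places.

λ̂_MAP = 5.083

Σxᵢ = 5+5+4+9+12+9+12 = 56, with n = 7.
Posterior ∝ λ^5e^(−5λ) · λ^56e^(−7λ) = λ^61e^(−12λ), i.e. Gamma(shape=62, rate=12).
The mode of a Gamma(a, b) with a ≥ 1 (shape–rate) is (a−1)/b = 61/12 ≈ 5.083.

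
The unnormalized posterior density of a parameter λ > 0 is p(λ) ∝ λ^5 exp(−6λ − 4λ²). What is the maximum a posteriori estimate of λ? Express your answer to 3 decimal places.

λ̂_MAP = 0.500

ℓ'(λ) = 5/λ − 6 − 8λ. Setting this to zero and multiplying by λ: 8λ² + 6λ − 5 = 0.
λ = (−6 + √(6² + 4·8·5)) / (2·8) = (−6 + √196) / 16 = (−6 + 14)/16 = 1/2.
ℓ''(λ) = −5/λ² − 8 < 0, confirming a maximum.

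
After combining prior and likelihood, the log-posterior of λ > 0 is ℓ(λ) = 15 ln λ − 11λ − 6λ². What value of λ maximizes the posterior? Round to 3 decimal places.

ℓ'(λ) = 15/λ − 11 − 12λ. Setting this to zero and multiplying by λ: 12λ² + 11λ − 15 = 0.
λ = (−11 + √(11² + 4·12·15)) / (2·12) = (−11 + √841) / 24 = (−11 + 29)/24 = 3/4.
ℓ''(λ) = −15/λ² − 12 < 0, confirming a maximum.

λ̂_MAP = 0.750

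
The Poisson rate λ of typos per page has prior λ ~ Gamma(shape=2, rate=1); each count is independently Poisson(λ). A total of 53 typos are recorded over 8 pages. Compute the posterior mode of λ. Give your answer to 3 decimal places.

Σxᵢ = 53, n = 8.
Posterior ∝ λe^(−1λ) · λ^53e^(−8λ) = λ^54e^(−9λ), i.e. Gamma(shape=55, rate=9).
The mode of a Gamma(a, b) with a ≥ 1 (shape–rate) is (a−1)/b = 54/9 ≈ 6.000.

λ̂_MAP = 6.000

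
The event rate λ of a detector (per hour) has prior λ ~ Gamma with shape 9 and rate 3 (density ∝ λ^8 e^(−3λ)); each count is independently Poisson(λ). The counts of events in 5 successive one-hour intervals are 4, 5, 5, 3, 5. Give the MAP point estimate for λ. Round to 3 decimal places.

Σxᵢ = 4+5+5+3+5 = 22, with n = 5.
Posterior ∝ λ^8e^(−3λ) · λ^22e^(−5λ) = λ^30e^(−8λ), i.e. Gamma(shape=31, rate=8).
The mode of a Gamma(a, b) with a ≥ 1 (shape–rate) is (a−1)/b = 30/8 ≈ 3.750.

λ̂_MAP = 3.750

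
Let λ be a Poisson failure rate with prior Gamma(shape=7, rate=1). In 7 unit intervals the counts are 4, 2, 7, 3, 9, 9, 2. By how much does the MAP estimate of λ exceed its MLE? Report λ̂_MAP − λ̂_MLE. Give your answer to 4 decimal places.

Σxᵢ = 36. Posterior is Gamma(43, 8); MAP = (43−1)/8 = 42/8 ≈ 5.25000.
MLE = x̄ = 36/7 ≈ 5.14286.
Difference = 42/8 − 36/7 = 3/28 ≈ 0.1071.

MAP − MLE = 0.1071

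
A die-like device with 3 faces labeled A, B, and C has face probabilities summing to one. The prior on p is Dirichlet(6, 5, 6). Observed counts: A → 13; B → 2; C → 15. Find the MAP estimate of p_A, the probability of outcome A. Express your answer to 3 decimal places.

The posterior is Dirichlet(αᵢ + nᵢ) = Dirichlet(19, 7, 21).
For a Dirichlet(a₁,…,a_K) with all aᵢ > 1, the mode has j-th component (aⱼ − 1)/(Σaᵢ − K).
Here Σaᵢ = 47 and K = 3, so p_A = (19 − 1)/(47 − 3) = 18/44 ≈ 0.409.

MAP estimate of p_A = 0.409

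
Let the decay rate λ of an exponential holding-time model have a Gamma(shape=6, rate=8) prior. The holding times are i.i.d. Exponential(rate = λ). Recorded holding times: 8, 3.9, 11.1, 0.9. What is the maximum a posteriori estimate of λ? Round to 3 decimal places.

λ̂_MAP = 0.282

The Exponential(rate=λ) likelihood is ∝ λ^n e^(−λΣtᵢ). Here n = 4 and Σtᵢ = 8 + 3.9 + 11.1 + 0.9 = 23.9.
Posterior ∝ λ^5e^(−8λ) · λ^4e^(−23.9λ) = λ^9e^(−31.9λ), i.e. Gamma(10, 31.9).
Mode = (a−1)/b = 9/31.9 ≈ 0.282.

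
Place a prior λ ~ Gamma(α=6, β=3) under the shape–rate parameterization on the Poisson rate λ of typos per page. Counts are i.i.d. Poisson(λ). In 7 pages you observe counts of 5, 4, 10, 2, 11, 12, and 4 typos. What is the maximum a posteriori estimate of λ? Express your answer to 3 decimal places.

λ̂_MAP = 5.300

Σxᵢ = 5+4+10+2+11+12+4 = 48, with n = 7.
Posterior ∝ λ^5e^(−3λ) · λ^48e^(−7λ) = λ^53e^(−10λ), i.e. Gamma(shape=54, rate=10).
The mode of a Gamma(a, b) with a ≥ 1 (shape–rate) is (a−1)/b = 53/10 ≈ 5.300.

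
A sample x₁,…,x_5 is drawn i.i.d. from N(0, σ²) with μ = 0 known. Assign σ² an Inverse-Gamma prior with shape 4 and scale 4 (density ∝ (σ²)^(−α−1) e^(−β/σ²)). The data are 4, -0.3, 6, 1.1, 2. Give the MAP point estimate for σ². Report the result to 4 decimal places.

σ̂²_MAP = 4.3533

Sum of squared deviations about the known mean: SS = (4−0)² + (-0.3−0)² + (6−0)² + (1.1−0)² + (2−0)² = 57.3.
The Normal likelihood contributes (σ²)^(−n/2) exp(−SS/(2σ²)), so the posterior is Inverse-Gamma(α + n/2, β + SS/2) = Inverse-Gamma(6.5, 32.65).
The mode of Inverse-Gamma(a, b) is b/(a+1) = 32.65/7.5 ≈ 4.3533.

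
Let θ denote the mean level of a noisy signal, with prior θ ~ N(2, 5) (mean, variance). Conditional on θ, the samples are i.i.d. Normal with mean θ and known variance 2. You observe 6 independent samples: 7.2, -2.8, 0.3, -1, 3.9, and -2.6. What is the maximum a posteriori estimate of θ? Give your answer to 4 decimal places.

n = 6; x̄ = (7.2 + (-2.8) + 0.3 + (-1) + 3.9 + (-2.6))/6 = 5/6 = 5/6 ≈ 0.8333.
For a Normal prior and Normal likelihood with known variance, the posterior is Normal; its mode equals its mean, the precision-weighted average.
Prior precision 1/σ₀² = 1/5 = 0.2; data precision n/σ² = 6/2 = 3.
θ̂ = (0.2·2 + 3·(5/6)) / (0.2 + 3) = 2.9/3.2 = 0.90625 ≈ 0.9063.

θ̂_MAP = 0.9063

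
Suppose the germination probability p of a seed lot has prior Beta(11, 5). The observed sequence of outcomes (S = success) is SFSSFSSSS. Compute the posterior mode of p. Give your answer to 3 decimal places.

Prior: Beta(11, 5).
Data: 7 successes in 9 trials (from the sequence). The binomial likelihood contributes p^7(1−p)^2, so the posterior is Beta(11+7, 5+2) = Beta(18, 7).
For Beta(a, b) with a, b > 1 the mode is (a−1)/(a+b−2) = 17/23 ≈ 0.739.

p̂_MAP = 0.739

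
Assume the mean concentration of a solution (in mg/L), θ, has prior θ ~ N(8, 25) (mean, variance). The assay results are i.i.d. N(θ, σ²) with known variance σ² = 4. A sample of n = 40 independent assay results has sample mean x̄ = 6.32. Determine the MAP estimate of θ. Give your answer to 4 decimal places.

θ̂_MAP = 6.3267

n = 40, x̄ = 6.32.
For a Normal prior and Normal likelihood with known variance, the posterior is Normal; its mode equals its mean, the precision-weighted average.
Prior precision 1/σ₀² = 1/25 = 0.04; data precision n/σ² = 40/4 = 10.
θ̂ = (0.04·8 + 10·6.32) / (0.04 + 10) = 63.52/10.04 = 1588/251 ≈ 6.3267.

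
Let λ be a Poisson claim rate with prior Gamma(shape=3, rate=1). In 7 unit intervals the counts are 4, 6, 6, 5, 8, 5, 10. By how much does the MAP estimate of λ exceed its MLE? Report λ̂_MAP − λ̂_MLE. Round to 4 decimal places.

MAP − MLE = -0.5357

Σxᵢ = 44. Posterior is Gamma(47, 8); MAP = (47−1)/8 = 46/8 ≈ 5.75000.
MLE = x̄ = 44/7 ≈ 6.28571.
Difference = 46/8 − 44/7 = -15/28 ≈ -0.5357.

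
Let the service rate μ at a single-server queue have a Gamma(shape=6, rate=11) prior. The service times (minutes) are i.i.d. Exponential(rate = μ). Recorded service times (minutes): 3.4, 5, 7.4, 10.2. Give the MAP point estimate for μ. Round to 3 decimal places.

The Exponential(rate=μ) likelihood is ∝ μ^n e^(−μΣtᵢ). Here n = 4 and Σtᵢ = 3.4 + 5 + 7.4 + 10.2 = 26.
Posterior ∝ μ^5e^(−11μ) · μ^4e^(−26μ) = μ^9e^(−37μ), i.e. Gamma(10, 37).
Mode = (a−1)/b = 9/37 ≈ 0.243.

μ̂_MAP = 0.243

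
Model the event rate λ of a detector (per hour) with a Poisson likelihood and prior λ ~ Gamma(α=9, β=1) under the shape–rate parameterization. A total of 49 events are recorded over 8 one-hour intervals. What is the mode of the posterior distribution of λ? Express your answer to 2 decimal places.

Σxᵢ = 49, n = 8.
Posterior ∝ λ^8e^(−1λ) · λ^49e^(−8λ) = λ^57e^(−9λ), i.e. Gamma(shape=58, rate=9).
The mode of a Gamma(a, b) with a ≥ 1 (shape–rate) is (a−1)/b = 57/9 ≈ 6.33.

λ̂_MAP = 6.33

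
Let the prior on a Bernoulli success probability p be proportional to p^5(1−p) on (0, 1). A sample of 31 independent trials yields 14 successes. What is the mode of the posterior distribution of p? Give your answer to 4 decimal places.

The prior density ∝ p^5(1−p)^1 is the kernel of Beta(6, 2).
Data: 14 successes in 31 trials. The binomial likelihood contributes p^14(1−p)^17, so the posterior is Beta(6+14, 2+17) = Beta(20, 19).
For Beta(a, b) with a, b > 1 the mode is (a−1)/(a+b−2) = 19/37 ≈ 0.5135.

p̂_MAP = 0.5135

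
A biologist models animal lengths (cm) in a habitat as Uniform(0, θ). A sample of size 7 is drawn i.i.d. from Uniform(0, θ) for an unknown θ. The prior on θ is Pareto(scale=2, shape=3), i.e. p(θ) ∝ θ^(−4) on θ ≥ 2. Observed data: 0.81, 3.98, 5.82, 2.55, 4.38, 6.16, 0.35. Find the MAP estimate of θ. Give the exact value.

θ̂_MAP = 6.16

The Uniform(0, θ) likelihood is θ^(−n) for θ ≥ max(xᵢ), zero otherwise. Here max(xᵢ) = 6.16.
Posterior ∝ θ^(−4) · θ^(−7) = θ^(−11) on θ ≥ max(2, 6.16) = 6.16.
This density is strictly decreasing in θ, so the posterior mode lies at the lower boundary of the support.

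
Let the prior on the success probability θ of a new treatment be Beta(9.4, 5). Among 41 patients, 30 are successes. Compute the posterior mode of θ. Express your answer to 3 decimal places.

Prior: Beta(9.4, 5).
Data: 30 successes in 41 trials. The binomial likelihood contributes θ^30(1−θ)^11, so the posterior is Beta(9.4+30, 5+11) = Beta(39.4, 16).
For Beta(a, b) with a, b > 1 the mode is (a−1)/(a+b−2) = 38.4/53.4 ≈ 0.719.

θ̂_MAP = 0.719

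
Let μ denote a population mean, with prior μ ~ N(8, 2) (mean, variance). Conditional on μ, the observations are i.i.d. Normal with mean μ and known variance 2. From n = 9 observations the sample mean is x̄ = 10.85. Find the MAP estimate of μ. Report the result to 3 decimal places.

μ̂_MAP = 10.565

n = 9, x̄ = 10.85.
For a Normal prior and Normal likelihood with known variance, the posterior is Normal; its mode equals its mean, the precision-weighted average.
Prior precision 1/σ₀² = 1/2 = 0.5; data precision n/σ² = 9/2 = 4.5.
μ̂ = (0.5·8 + 4.5·10.85) / (0.5 + 4.5) = 52.825/5 = 10.565.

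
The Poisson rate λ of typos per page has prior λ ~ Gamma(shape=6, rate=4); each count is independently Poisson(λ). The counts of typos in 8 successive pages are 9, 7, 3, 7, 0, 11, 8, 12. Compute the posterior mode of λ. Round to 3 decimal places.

λ̂_MAP = 5.167

Σxᵢ = 9+7+3+7+0+11+8+12 = 57, with n = 8.
Posterior ∝ λ^5e^(−4λ) · λ^57e^(−8λ) = λ^62e^(−12λ), i.e. Gamma(shape=63, rate=12).
The mode of a Gamma(a, b) with a ≥ 1 (shape–rate) is (a−1)/b = 62/12 ≈ 5.167.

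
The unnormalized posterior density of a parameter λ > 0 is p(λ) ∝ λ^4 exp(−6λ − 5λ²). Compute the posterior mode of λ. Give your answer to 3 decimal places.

λ̂_MAP = 0.400

ℓ'(λ) = 4/λ − 6 − 10λ. Setting this to zero and multiplying by λ: 10λ² + 6λ − 4 = 0.
λ = (−6 + √(6² + 4·10·4)) / (2·10) = (−6 + √196) / 20 = (−6 + 14)/20 = 2/5.
ℓ''(λ) = −4/λ² − 10 < 0, confirming a maximum.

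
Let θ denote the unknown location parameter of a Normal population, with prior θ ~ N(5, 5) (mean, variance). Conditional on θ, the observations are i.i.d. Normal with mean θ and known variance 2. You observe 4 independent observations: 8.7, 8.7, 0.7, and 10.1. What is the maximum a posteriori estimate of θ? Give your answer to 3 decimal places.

θ̂_MAP = 6.864

n = 4; x̄ = (8.7 + 8.7 + 0.7 + 10.1)/4 = 28.2/4 = 7.05.
For a Normal prior and Normal likelihood with known variance, the posterior is Normal; its mode equals its mean, the precision-weighted average.
Prior precision 1/σ₀² = 1/5 = 0.2; data precision n/σ² = 4/2 = 2.
θ̂ = (0.2·5 + 2·7.05) / (0.2 + 2) = 15.1/2.2 = 151/22 ≈ 6.864.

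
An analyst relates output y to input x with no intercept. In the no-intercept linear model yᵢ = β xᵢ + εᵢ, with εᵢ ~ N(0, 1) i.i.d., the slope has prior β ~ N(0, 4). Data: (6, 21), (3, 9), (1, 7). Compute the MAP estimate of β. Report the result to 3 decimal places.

log p(β | y) = −Σ(yᵢ − βxᵢ)²/(2·1) − β²/(2·4) + const.
Setting the derivative to zero: Σxᵢ(yᵢ − βxᵢ)/1 − β/4 = 0, so β = Σxᵢyᵢ / (Σxᵢ² + σ²/τ²).
Σxᵢyᵢ = 6·21 + 3·9 + 1·7 = 160; Σxᵢ² = 46; σ²/τ² = 0.25.
β̂_MAP = 160 / (46 + 0.25) = 160/46.25 ≈ 3.459.

β̂_MAP = 3.459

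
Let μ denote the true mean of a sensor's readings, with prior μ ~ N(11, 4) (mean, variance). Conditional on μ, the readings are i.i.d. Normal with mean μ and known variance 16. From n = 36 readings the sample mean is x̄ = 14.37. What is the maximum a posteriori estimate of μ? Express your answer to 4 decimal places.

μ̂_MAP = 14.0330

n = 36, x̄ = 14.37.
For a Normal prior and Normal likelihood with known variance, the posterior is Normal; its mode equals its mean, the precision-weighted average.
Prior precision 1/σ₀² = 1/4 = 0.25; data precision n/σ² = 36/16 = 2.25.
μ̂ = (0.25·11 + 2.25·14.37) / (0.25 + 2.25) = 35.0825/2.5 = 14.0330.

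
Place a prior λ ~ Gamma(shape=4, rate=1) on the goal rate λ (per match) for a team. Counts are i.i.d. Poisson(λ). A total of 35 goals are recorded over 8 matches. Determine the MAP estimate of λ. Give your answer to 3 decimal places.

Σxᵢ = 35, n = 8.
Posterior ∝ λ^3e^(−1λ) · λ^35e^(−8λ) = λ^38e^(−9λ), i.e. Gamma(shape=39, rate=9).
The mode of a Gamma(a, b) with a ≥ 1 (shape–rate) is (a−1)/b = 38/9 ≈ 4.222.

λ̂_MAP = 4.222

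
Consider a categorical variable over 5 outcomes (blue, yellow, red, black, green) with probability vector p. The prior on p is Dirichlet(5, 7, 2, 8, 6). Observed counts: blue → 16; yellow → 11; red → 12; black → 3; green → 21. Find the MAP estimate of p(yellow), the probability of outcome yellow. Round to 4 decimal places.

The posterior is Dirichlet(αᵢ + nᵢ) = Dirichlet(21, 18, 14, 11, 27).
For a Dirichlet(a₁,…,a_K) with all aᵢ > 1, the mode has j-th component (aⱼ − 1)/(Σaᵢ − K).
Here Σaᵢ = 91 and K = 5, so p(yellow) = (18 − 1)/(91 − 5) = 17/86 ≈ 0.1977.

MAP estimate of p(yellow) = 0.1977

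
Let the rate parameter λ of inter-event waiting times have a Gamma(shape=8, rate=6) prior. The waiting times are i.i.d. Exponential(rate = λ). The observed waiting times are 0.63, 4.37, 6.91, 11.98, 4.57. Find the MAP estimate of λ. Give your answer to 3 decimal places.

The Exponential(rate=λ) likelihood is ∝ λ^n e^(−λΣtᵢ). Here n = 5 and Σtᵢ = 0.63 + 4.37 + 6.91 + 11.98 + 4.57 = 28.46.
Posterior ∝ λ^7e^(−6λ) · λ^5e^(−28.46λ) = λ^12e^(−34.46λ), i.e. Gamma(13, 34.46).
Mode = (a−1)/b = 12/34.46 ≈ 0.348.

λ̂_MAP = 0.348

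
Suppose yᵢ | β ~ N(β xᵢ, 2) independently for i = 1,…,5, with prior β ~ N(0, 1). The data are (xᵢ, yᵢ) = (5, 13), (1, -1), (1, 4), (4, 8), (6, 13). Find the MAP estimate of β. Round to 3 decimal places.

β̂_MAP = 2.198

log p(β | y) = −Σ(yᵢ − βxᵢ)²/(2·2) − β²/(2·1) + const.
Setting the derivative to zero: Σxᵢ(yᵢ − βxᵢ)/2 − β/1 = 0, so β = Σxᵢyᵢ / (Σxᵢ² + σ²/τ²).
Σxᵢyᵢ = 5·13 + 1·(-1) + 1·4 + 4·8 + 6·13 = 178; Σxᵢ² = 79; σ²/τ² = 2.
β̂_MAP = 178 / (79 + 2) = 178/81 ≈ 2.198.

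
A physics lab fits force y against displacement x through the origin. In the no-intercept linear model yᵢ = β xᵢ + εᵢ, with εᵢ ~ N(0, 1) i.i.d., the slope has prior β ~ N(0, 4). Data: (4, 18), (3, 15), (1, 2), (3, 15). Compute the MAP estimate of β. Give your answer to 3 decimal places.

β̂_MAP = 4.652

log p(β | y) = −Σ(yᵢ − βxᵢ)²/(2·1) − β²/(2·4) + const.
Setting the derivative to zero: Σxᵢ(yᵢ − βxᵢ)/1 − β/4 = 0, so β = Σxᵢyᵢ / (Σxᵢ² + σ²/τ²).
Σxᵢyᵢ = 4·18 + 3·15 + 1·2 + 3·15 = 164; Σxᵢ² = 35; σ²/τ² = 0.25.
β̂_MAP = 164 / (35 + 0.25) = 164/35.25 ≈ 4.652.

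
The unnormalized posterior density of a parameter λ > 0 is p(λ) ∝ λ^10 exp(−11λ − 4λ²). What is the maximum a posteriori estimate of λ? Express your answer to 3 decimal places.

ℓ'(λ) = 10/λ − 11 − 8λ. Setting this to zero and multiplying by λ: 8λ² + 11λ − 10 = 0.
λ = (−11 + √(11² + 4·8·10)) / (2·8) = (−11 + √441) / 16 = (−11 + 21)/16 = 5/8.
ℓ''(λ) = −10/λ² − 8 < 0, confirming a maximum.

λ̂_MAP = 0.625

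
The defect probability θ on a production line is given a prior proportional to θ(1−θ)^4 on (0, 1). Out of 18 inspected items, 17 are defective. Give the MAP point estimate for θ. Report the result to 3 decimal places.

θ̂_MAP = 0.783

The prior density ∝ θ(1−θ)^4 is the kernel of Beta(2, 5).
Data: 17 successes in 18 trials. The binomial likelihood contributes θ^17(1−θ)^1, so the posterior is Beta(2+17, 5+1) = Beta(19, 6).
For Beta(a, b) with a, b > 1 the mode is (a−1)/(a+b−2) = 18/23 ≈ 0.783.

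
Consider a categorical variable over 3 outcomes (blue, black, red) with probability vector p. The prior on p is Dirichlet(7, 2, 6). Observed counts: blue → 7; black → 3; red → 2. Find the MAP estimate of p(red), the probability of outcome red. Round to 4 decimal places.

The posterior is Dirichlet(αᵢ + nᵢ) = Dirichlet(14, 5, 8).
For a Dirichlet(a₁,…,a_K) with all aᵢ > 1, the mode has j-th component (aⱼ − 1)/(Σaᵢ − K).
Here Σaᵢ = 27 and K = 3, so p(red) = (8 − 1)/(27 − 3) = 7/24 ≈ 0.2917.

MAP estimate of p(red) = 0.2917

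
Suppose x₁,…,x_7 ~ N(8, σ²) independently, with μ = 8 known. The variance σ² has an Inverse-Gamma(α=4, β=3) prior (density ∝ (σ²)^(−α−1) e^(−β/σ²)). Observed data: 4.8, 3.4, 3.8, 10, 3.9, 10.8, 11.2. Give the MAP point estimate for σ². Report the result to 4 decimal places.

σ̂²_MAP = 5.5253

Sum of squared deviations about the known mean: SS = (4.8−8)² + (3.4−8)² + (3.8−8)² + (10−8)² + (3.9−8)² + (10.8−8)² + (11.2−8)² = 87.93.
The Normal likelihood contributes (σ²)^(−n/2) exp(−SS/(2σ²)), so the posterior is Inverse-Gamma(α + n/2, β + SS/2) = Inverse-Gamma(7.5, 46.965).
The mode of Inverse-Gamma(a, b) is b/(a+1) = 46.965/8.5 ≈ 5.5253.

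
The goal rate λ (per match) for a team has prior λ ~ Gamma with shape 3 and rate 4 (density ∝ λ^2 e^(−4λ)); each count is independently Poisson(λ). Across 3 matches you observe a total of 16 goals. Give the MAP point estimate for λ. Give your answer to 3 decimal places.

λ̂_MAP = 2.571

Σxᵢ = 16, n = 3.
Posterior ∝ λ^2e^(−4λ) · λ^16e^(−3λ) = λ^18e^(−7λ), i.e. Gamma(shape=19, rate=7).
The mode of a Gamma(a, b) with a ≥ 1 (shape–rate) is (a−1)/b = 18/7 ≈ 2.571.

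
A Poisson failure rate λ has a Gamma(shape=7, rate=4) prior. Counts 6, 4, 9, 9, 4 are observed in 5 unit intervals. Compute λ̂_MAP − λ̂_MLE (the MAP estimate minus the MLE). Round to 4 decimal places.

Σxᵢ = 32. Posterior is Gamma(39, 9); MAP = (39−1)/9 = 38/9 ≈ 4.22222.
MLE = x̄ = 32/5 ≈ 6.40000.
Difference = 38/9 − 32/5 = -98/45 ≈ -2.1778.

MAP − MLE = -2.1778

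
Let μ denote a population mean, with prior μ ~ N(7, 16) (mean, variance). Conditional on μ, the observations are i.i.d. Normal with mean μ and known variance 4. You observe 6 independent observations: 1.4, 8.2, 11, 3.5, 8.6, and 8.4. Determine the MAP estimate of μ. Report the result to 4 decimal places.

n = 6; x̄ = (1.4 + 8.2 + 11 + 3.5 + 8.6 + 8.4)/6 = 41.1/6 = 6.85.
For a Normal prior and Normal likelihood with known variance, the posterior is Normal; its mode equals its mean, the precision-weighted average.
Prior precision 1/σ₀² = 1/16 = 0.0625; data precision n/σ² = 6/4 = 1.5.
μ̂ = (0.0625·7 + 1.5·6.85) / (0.0625 + 1.5) = 10.7125/1.5625 = 6.8560.

μ̂_MAP = 6.8560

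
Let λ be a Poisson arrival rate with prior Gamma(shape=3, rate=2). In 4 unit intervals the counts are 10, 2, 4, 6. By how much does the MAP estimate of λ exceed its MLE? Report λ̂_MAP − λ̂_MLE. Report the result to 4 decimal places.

Σxᵢ = 22. Posterior is Gamma(25, 6); MAP = (25−1)/6 = 24/6 ≈ 4.00000.
MLE = x̄ = 22/4 ≈ 5.50000.
Difference = 24/6 − 22/4 = -3/2 ≈ -1.5000.

MAP − MLE = -1.5000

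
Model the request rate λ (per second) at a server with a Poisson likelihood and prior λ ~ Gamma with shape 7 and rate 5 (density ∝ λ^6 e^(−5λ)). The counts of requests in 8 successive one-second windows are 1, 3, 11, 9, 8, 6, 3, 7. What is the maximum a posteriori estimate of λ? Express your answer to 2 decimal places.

Σxᵢ = 1+3+11+9+8+6+3+7 = 48, with n = 8.
Posterior ∝ λ^6e^(−5λ) · λ^48e^(−8λ) = λ^54e^(−13λ), i.e. Gamma(shape=55, rate=13).
The mode of a Gamma(a, b) with a ≥ 1 (shape–rate) is (a−1)/b = 54/13 ≈ 4.15.

λ̂_MAP = 4.15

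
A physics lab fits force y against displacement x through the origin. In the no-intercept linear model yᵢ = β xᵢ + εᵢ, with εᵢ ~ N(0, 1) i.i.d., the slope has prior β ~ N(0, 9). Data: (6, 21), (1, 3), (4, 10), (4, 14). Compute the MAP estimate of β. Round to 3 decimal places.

β̂_MAP = 3.256

log p(β | y) = −Σ(yᵢ − βxᵢ)²/(2·1) − β²/(2·9) + const.
Setting the derivative to zero: Σxᵢ(yᵢ − βxᵢ)/1 − β/9 = 0, so β = Σxᵢyᵢ / (Σxᵢ² + σ²/τ²).
Σxᵢyᵢ = 6·21 + 1·3 + 4·10 + 4·14 = 225; Σxᵢ² = 69; σ²/τ² = 1/9.
β̂_MAP = 225 / (69 + 1/9) = 225/(622/9) = 2025/622 ≈ 3.256.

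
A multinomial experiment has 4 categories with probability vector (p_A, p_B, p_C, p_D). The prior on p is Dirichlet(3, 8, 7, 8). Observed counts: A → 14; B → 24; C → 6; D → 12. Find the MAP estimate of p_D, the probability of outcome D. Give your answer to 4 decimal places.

The posterior is Dirichlet(αᵢ + nᵢ) = Dirichlet(17, 32, 13, 20).
For a Dirichlet(a₁,…,a_K) with all aᵢ > 1, the mode has j-th component (aⱼ − 1)/(Σaᵢ − K).
Here Σaᵢ = 82 and K = 4, so p_D = (20 − 1)/(82 − 4) = 19/78 ≈ 0.2436.

MAP estimate of p_D = 0.2436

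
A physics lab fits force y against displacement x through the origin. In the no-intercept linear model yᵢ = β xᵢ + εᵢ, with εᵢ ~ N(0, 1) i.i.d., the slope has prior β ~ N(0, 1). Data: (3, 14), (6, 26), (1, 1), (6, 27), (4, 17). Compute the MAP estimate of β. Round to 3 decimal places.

log p(β | y) = −Σ(yᵢ − βxᵢ)²/(2·1) − β²/(2·1) + const.
Setting the derivative to zero: Σxᵢ(yᵢ − βxᵢ)/1 − β/1 = 0, so β = Σxᵢyᵢ / (Σxᵢ² + σ²/τ²).
Σxᵢyᵢ = 3·14 + 6·26 + 1·1 + 6·27 + 4·17 = 429; Σxᵢ² = 98; σ²/τ² = 1.
β̂_MAP = 429 / (98 + 1) = 429/99 ≈ 4.333.

β̂_MAP = 4.333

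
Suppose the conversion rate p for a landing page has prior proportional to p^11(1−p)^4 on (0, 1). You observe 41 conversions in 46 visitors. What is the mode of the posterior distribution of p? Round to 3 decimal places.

p̂_MAP = 0.852

The prior density ∝ p^11(1−p)^4 is the kernel of Beta(12, 5).
Data: 41 successes in 46 trials. The binomial likelihood contributes p^41(1−p)^5, so the posterior is Beta(12+41, 5+5) = Beta(53, 10).
For Beta(a, b) with a, b > 1 the mode is (a−1)/(a+b−2) = 52/61 ≈ 0.852.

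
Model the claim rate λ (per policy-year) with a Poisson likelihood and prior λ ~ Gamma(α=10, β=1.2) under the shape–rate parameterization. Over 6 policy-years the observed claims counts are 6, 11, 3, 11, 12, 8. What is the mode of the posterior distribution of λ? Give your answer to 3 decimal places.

λ̂_MAP = 8.333

Σxᵢ = 6+11+3+11+12+8 = 51, with n = 6.
Posterior ∝ λ^9e^(−1.2λ) · λ^51e^(−6λ) = λ^60e^(−7.2λ), i.e. Gamma(shape=61, rate=7.2).
The mode of a Gamma(a, b) with a ≥ 1 (shape–rate) is (a−1)/b = 60/7.2 ≈ 8.333.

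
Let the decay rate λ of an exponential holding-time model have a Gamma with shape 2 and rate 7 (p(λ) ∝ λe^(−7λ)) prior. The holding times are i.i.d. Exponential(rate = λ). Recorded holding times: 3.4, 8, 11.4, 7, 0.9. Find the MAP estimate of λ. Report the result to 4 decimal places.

The Exponential(rate=λ) likelihood is ∝ λ^n e^(−λΣtᵢ). Here n = 5 and Σtᵢ = 3.4 + 8 + 11.4 + 7 + 0.9 = 30.7.
Posterior ∝ λe^(−7λ) · λ^5e^(−30.7λ) = λ^6e^(−37.7λ), i.e. Gamma(7, 37.7).
Mode = (a−1)/b = 6/37.7 ≈ 0.1592.

λ̂_MAP = 0.1592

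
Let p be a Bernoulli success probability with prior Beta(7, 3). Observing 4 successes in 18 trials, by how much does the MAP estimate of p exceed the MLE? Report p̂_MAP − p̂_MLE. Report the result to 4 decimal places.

Posterior is Beta(11, 17); MAP = (11−1)/(28−2) = 10/26 ≈ 0.38462.
MLE ignores the prior: p̂_MLE = k/n = 4/18 ≈ 0.22222.
Difference = 10/26 − 4/18 = 19/117 ≈ 0.1624.

MAP − MLE = 0.1624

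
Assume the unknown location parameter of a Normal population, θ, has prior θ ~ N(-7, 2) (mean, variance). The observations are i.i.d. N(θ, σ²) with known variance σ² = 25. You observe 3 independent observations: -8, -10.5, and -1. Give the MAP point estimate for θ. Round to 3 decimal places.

θ̂_MAP = -6.903

n = 3; x̄ = ((-8) + (-10.5) + (-1))/3 = -19.5/3 = -6.5.
For a Normal prior and Normal likelihood with known variance, the posterior is Normal; its mode equals its mean, the precision-weighted average.
Prior precision 1/σ₀² = 1/2 = 0.5; data precision n/σ² = 3/25 = 0.12.
θ̂ = (0.5·(-7) + 0.12·(-6.5)) / (0.5 + 0.12) = (-4.28)/0.62 = -214/31 ≈ -6.903.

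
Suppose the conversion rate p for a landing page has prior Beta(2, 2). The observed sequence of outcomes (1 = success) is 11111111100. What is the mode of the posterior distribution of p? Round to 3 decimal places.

p̂_MAP = 0.769

Prior: Beta(2, 2).
Data: 9 successes in 11 trials (from the sequence). The binomial likelihood contributes p^9(1−p)^2, so the posterior is Beta(2+9, 2+2) = Beta(11, 4).
For Beta(a, b) with a, b > 1 the mode is (a−1)/(a+b−2) = 10/13 ≈ 0.769.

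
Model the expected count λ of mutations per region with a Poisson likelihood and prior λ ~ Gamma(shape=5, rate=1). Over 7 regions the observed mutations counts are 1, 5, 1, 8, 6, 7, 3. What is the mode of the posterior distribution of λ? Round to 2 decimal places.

Σxᵢ = 1+5+1+8+6+7+3 = 31, with n = 7.
Posterior ∝ λ^4e^(−1λ) · λ^31e^(−7λ) = λ^35e^(−8λ), i.e. Gamma(shape=36, rate=8).
The mode of a Gamma(a, b) with a ≥ 1 (shape–rate) is (a−1)/b = 35/8 ≈ 4.38.

λ̂_MAP = 4.38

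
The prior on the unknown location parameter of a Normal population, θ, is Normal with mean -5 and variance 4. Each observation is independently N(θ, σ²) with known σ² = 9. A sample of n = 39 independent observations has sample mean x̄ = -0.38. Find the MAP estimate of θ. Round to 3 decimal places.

n = 39, x̄ = -0.38.
For a Normal prior and Normal likelihood with known variance, the posterior is Normal; its mode equals its mean, the precision-weighted average.
Prior precision 1/σ₀² = 1/4 = 0.25; data precision n/σ² = 39/9 = 13/3.
θ̂ = (0.25·(-5) + (13/3)·(-0.38)) / (0.25 + 13/3) = (-869/300)/(55/12) = -0.632.

θ̂_MAP = -0.632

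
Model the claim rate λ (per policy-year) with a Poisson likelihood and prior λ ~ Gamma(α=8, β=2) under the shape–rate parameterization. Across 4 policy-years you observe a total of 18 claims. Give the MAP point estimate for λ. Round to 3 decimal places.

Σxᵢ = 18, n = 4.
Posterior ∝ λ^7e^(−2λ) · λ^18e^(−4λ) = λ^25e^(−6λ), i.e. Gamma(shape=26, rate=6).
The mode of a Gamma(a, b) with a ≥ 1 (shape–rate) is (a−1)/b = 25/6 ≈ 4.167.

λ̂_MAP = 4.167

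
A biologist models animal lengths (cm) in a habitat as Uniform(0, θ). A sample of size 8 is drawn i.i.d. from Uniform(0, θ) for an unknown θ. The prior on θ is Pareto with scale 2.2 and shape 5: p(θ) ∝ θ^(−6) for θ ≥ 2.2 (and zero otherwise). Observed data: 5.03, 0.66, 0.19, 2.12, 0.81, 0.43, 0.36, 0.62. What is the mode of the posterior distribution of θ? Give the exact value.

The Uniform(0, θ) likelihood is θ^(−n) for θ ≥ max(xᵢ), zero otherwise. Here max(xᵢ) = 5.03.
Posterior ∝ θ^(−6) · θ^(−8) = θ^(−14) on θ ≥ max(2.2, 5.03) = 5.03.
This density is strictly decreasing in θ, so the posterior mode lies at the lower boundary of the support.

θ̂_MAP = 5.03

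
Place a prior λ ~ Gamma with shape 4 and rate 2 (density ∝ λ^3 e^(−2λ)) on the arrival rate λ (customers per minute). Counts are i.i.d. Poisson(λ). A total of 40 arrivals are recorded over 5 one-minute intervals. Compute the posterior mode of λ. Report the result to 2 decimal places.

Σxᵢ = 40, n = 5.
Posterior ∝ λ^3e^(−2λ) · λ^40e^(−5λ) = λ^43e^(−7λ), i.e. Gamma(shape=44, rate=7).
The mode of a Gamma(a, b) with a ≥ 1 (shape–rate) is (a−1)/b = 43/7 ≈ 6.14.

λ̂_MAP = 6.14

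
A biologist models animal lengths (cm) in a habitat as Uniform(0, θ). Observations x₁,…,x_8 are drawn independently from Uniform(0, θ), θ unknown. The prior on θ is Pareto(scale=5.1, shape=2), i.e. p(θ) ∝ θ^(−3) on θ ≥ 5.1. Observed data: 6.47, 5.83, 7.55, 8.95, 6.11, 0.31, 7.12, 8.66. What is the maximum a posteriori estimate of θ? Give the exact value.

The Uniform(0, θ) likelihood is θ^(−n) for θ ≥ max(xᵢ), zero otherwise. Here max(xᵢ) = 8.95.
Posterior ∝ θ^(−3) · θ^(−8) = θ^(−11) on θ ≥ max(5.1, 8.95) = 8.95.
This density is strictly decreasing in θ, so the posterior mode lies at the lower boundary of the support.

θ̂_MAP = 8.95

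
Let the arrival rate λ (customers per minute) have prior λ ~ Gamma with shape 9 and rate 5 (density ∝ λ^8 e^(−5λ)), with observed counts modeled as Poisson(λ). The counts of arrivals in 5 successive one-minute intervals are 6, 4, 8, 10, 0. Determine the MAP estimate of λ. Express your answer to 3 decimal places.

λ̂_MAP = 3.600

Σxᵢ = 6+4+8+10+0 = 28, with n = 5.
Posterior ∝ λ^8e^(−5λ) · λ^28e^(−5λ) = λ^36e^(−10λ), i.e. Gamma(shape=37, rate=10).
The mode of a Gamma(a, b) with a ≥ 1 (shape–rate) is (a−1)/b = 36/10 ≈ 3.600.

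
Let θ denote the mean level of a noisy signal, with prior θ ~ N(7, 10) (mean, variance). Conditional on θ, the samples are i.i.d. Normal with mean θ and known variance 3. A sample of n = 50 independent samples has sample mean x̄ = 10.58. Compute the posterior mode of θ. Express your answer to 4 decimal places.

θ̂_MAP = 10.5586

n = 50, x̄ = 10.58.
For a Normal prior and Normal likelihood with known variance, the posterior is Normal; its mode equals its mean, the precision-weighted average.
Prior precision 1/σ₀² = 1/10 = 0.1; data precision n/σ² = 50/3.
θ̂ = (0.1·7 + (50/3)·10.58) / (0.1 + 50/3) = (5311/30)/(503/30) = 5311/503 ≈ 10.5586.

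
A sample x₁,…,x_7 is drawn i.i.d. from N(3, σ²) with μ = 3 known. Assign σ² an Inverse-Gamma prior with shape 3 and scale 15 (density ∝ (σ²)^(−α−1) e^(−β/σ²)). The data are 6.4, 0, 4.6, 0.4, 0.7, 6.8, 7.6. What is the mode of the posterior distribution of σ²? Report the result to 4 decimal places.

Sum of squared deviations about the known mean: SS = (6.4−3)² + (0−3)² + (4.6−3)² + (0.4−3)² + (0.7−3)² + (6.8−3)² + (7.6−3)² = 70.77.
The Normal likelihood contributes (σ²)^(−n/2) exp(−SS/(2σ²)), so the posterior is Inverse-Gamma(α + n/2, β + SS/2) = Inverse-Gamma(6.5, 50.385).
The mode of Inverse-Gamma(a, b) is b/(a+1) = 50.385/7.5 ≈ 6.7180.

σ̂²_MAP = 6.7180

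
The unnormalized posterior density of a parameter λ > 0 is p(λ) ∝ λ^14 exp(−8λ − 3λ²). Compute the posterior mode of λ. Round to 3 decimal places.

λ̂_MAP = 1.000

ℓ'(λ) = 14/λ − 8 − 6λ. Setting this to zero and multiplying by λ: 6λ² + 8λ − 14 = 0.
λ = (−8 + √(8² + 4·6·14)) / (2·6) = (−8 + √400) / 12 = (−8 + 20)/12 = 1.
ℓ''(λ) = −14/λ² − 6 < 0, confirming a maximum.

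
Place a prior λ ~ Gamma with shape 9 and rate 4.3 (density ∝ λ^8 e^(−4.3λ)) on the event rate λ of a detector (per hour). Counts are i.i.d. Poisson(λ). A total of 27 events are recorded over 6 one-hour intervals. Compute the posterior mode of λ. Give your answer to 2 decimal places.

λ̂_MAP = 3.40

Σxᵢ = 27, n = 6.
Posterior ∝ λ^8e^(−4.3λ) · λ^27e^(−6λ) = λ^35e^(−10.3λ), i.e. Gamma(shape=36, rate=10.3).
The mode of a Gamma(a, b) with a ≥ 1 (shape–rate) is (a−1)/b = 35/10.3 ≈ 3.40.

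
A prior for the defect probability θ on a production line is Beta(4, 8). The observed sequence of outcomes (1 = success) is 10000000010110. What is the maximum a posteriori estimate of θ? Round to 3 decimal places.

θ̂_MAP = 0.292

Prior: Beta(4, 8).
Data: 4 successes in 14 trials (from the sequence). The binomial likelihood contributes θ^4(1−θ)^10, so the posterior is Beta(4+4, 8+10) = Beta(8, 18).
For Beta(a, b) with a, b > 1 the mode is (a−1)/(a+b−2) = 7/24 ≈ 0.292.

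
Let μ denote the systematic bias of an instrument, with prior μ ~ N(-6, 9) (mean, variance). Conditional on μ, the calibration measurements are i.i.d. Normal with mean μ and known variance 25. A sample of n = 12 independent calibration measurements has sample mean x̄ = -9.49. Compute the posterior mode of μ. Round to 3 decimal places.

μ̂_MAP = -8.834

n = 12, x̄ = -9.49.
For a Normal prior and Normal likelihood with known variance, the posterior is Normal; its mode equals its mean, the precision-weighted average.
Prior precision 1/σ₀² = 1/9; data precision n/σ² = 12/25 = 0.48.
μ̂ = ((1/9)·(-6) + 0.48·(-9.49)) / (1/9 + 0.48) = (-9791/1875)/(133/225) = -29373/3325 ≈ -8.834.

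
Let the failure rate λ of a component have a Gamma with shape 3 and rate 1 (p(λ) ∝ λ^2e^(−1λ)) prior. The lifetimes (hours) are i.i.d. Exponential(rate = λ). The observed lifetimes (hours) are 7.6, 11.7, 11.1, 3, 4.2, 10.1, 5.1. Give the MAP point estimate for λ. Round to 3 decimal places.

The Exponential(rate=λ) likelihood is ∝ λ^n e^(−λΣtᵢ). Here n = 7 and Σtᵢ = 7.6 + 11.7 + 11.1 + 3 + 4.2 + 10.1 + 5.1 = 52.8.
Posterior ∝ λ^2e^(−1λ) · λ^7e^(−52.8λ) = λ^9e^(−53.8λ), i.e. Gamma(10, 53.8).
Mode = (a−1)/b = 9/53.8 ≈ 0.167.

λ̂_MAP = 0.167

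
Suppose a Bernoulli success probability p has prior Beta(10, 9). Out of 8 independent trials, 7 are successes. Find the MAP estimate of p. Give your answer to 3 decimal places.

p̂_MAP = 0.640

Prior: Beta(10, 9).
Data: 7 successes in 8 trials. The binomial likelihood contributes p^7(1−p)^1, so the posterior is Beta(10+7, 9+1) = Beta(17, 10).
For Beta(a, b) with a, b > 1 the mode is (a−1)/(a+b−2) = 16/25 ≈ 0.640.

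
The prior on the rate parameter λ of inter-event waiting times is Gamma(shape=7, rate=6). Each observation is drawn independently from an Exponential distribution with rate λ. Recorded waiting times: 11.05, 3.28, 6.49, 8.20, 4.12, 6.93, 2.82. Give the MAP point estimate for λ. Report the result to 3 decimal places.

λ̂_MAP = 0.266

The Exponential(rate=λ) likelihood is ∝ λ^n e^(−λΣtᵢ). Here n = 7 and Σtᵢ = 11.05 + 3.28 + 6.49 + 8.20 + 4.12 + 6.93 + 2.82 = 42.89.
Posterior ∝ λ^6e^(−6λ) · λ^7e^(−42.89λ) = λ^13e^(−48.89λ), i.e. Gamma(14, 48.89).
Mode = (a−1)/b = 13/48.89 ≈ 0.266.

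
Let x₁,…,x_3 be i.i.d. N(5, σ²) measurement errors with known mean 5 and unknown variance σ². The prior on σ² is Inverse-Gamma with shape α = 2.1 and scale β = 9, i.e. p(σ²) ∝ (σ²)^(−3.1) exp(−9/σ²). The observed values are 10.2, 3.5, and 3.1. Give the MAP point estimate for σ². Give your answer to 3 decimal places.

Sum of squared deviations about the known mean: SS = (10.2−5)² + (3.5−5)² + (3.1−5)² = 32.9.
The Normal likelihood contributes (σ²)^(−n/2) exp(−SS/(2σ²)), so the posterior is Inverse-Gamma(α + n/2, β + SS/2) = Inverse-Gamma(3.6, 25.45).
The mode of Inverse-Gamma(a, b) is b/(a+1) = 25.45/4.6 ≈ 5.533.

σ̂²_MAP = 5.533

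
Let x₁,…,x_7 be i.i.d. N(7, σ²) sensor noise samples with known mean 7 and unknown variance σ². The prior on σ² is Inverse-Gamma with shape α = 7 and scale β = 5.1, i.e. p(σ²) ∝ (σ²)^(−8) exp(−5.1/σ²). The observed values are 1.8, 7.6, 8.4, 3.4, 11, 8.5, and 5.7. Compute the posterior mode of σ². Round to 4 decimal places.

Sum of squared deviations about the known mean: SS = (1.8−7)² + (7.6−7)² + (8.4−7)² + (3.4−7)² + (11−7)² + (8.5−7)² + (5.7−7)² = 62.26.
The Normal likelihood contributes (σ²)^(−n/2) exp(−SS/(2σ²)), so the posterior is Inverse-Gamma(α + n/2, β + SS/2) = Inverse-Gamma(10.5, 36.23).
The mode of Inverse-Gamma(a, b) is b/(a+1) = 36.23/11.5 ≈ 3.1504.

σ̂²_MAP = 3.1504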